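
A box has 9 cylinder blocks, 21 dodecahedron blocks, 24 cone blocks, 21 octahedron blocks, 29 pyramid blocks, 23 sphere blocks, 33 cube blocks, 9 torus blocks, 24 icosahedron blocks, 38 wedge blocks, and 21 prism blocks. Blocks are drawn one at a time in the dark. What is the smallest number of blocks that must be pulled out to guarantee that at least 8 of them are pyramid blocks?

231

In the worst case for collecting pyramid blocks, every non-pyramid block comes out first.
There are 9 + 21 + 24 + 21 + 23 + 33 + 9 + 24 + 38 + 21 = 223 non-pyramid blocks altogether.
After those, each further block must be pyramid, so 223 + 8 = 231 draws guarantee 8 pyramid blocks.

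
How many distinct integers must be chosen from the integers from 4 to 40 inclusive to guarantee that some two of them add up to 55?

Group the elements by complementary pair {x, 55−x}: {15,40}, {16,39}, {17,38}, …, giving 13 two-element pairs and 11 integers whose partner 55−x falls outside [4,40].
By the pigeonhole principle, treating each of those 24 groups as a pigeonhole, one can pick one integer per group — 24 integers — with no two summing to 55.
The 25th integer lands in an occupied pair, forcing a sum of 55.

25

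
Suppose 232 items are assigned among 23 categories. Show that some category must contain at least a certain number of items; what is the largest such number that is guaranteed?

The 23 categories are the holes and the 232 items are the pigeons.
If every category held at most 10 items, the total would be at most 23 × 10 = 230, which is less than 232.
So some category holds at least ⌈232/23⌉ = 11 items.

11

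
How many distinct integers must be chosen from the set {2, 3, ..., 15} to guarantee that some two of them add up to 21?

Group the elements by complementary pair {x, 21−x}: {6,15}, {7,14}, {8,13}, …, giving 5 two-element pairs and 4 integers whose partner 21−x falls outside [2,15].
Treating each of those 9 groups as a pigeonhole, one can pick one integer per group — 9 integers — with no two summing to 21.
The 10th integer lands in an occupied pair, forcing a sum of 21.

10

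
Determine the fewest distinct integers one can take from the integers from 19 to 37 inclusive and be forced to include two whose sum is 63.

Two chosen integers sum to 63 exactly when both halves of some pair {x, 63−x} with 26 ≤ x ≤ 63−x ≤ 37 are chosen — 6 such pairs.
The remaining 7 elements (those with no distinct partner in range) can never complete a 63-sum, so the worst case takes all of them and one from each pair: 7 + 6 = 13.
By pigeonhole, the 14th integer has to be the second member of some pair, so 13 + 1 = 14.

14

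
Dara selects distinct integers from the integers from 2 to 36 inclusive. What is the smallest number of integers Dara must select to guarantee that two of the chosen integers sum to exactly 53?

26

A set avoiding the sum 53 can contain at most one of each pair {x, 53−x}, plus the 15 elements whose complement lies outside the range.
The integers 2, …, 26 (25 of them) are such a set: any two sum to at least 2+3 = 5 and at most 25+26 = 51 < 53.
By pigeonhole, any 26th integer completes one of the 10 pairs, so 26 choices force a sum of 53.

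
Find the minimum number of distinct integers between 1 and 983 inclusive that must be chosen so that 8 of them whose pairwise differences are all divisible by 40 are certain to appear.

281

Integers whose pairwise differences are multiples of 40 are exactly those sharing a remainder mod 40. The 40 residue classes mod 40 are the pigeonholes.
With 280 integers one could put 7 in each residue class and have no class reach 8.
The 281st integer pushes some class to 8, so 40·7 + 1 = 281.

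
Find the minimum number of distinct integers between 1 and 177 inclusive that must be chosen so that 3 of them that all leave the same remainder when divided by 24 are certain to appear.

49

By the pigeonhole principle, the 24 residue classes mod 24 are the pigeonholes.
With 48 integers one could put 2 in each residue class and have no class reach 3.
The 49th integer pushes some class to 3, so 24·2 + 1 = 49.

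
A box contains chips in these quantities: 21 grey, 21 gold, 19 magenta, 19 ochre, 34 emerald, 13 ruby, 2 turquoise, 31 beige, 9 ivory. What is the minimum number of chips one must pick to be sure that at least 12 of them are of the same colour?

An adversary could hand out at most 11 chips per colour (turquoise, ivory run out sooner): 11 + 11 + 11 + 11 + 11 + 11 + 2 + 11 + 9 = 88 chips and still no colour has 12.
By pigeonhole, one more chip lands in a colour already at 11, so 89 draws are enough and 88 are not.

89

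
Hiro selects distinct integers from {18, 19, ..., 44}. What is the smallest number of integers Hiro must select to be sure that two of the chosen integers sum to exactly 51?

20

Group the elements by complementary pair {x, 51−x}: {18,33}, {19,32}, {20,31}, …, giving 8 two-element pairs and 11 integers whose partner 51−x falls outside [18,44].
Treating each of those 19 groups as a pigeonhole, one can pick one integer per group — 19 integers — with no two summing to 51.
The 20th integer lands in an occupied pair, forcing a sum of 51.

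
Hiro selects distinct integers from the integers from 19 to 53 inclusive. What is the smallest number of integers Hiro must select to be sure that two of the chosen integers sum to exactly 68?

A set avoiding the sum 68 can contain at most one of each pair {x, 68−x}, plus the 5 elements whose complement lies outside the range or equal to its own complement.
The integers 34, …, 53 (20 of them) are such a set: any two sum to at least 34+35 = 69 > 68.
By pigeonhole, any 21st integer completes one of the 15 pairs, so 21 choices force a sum of 68.

21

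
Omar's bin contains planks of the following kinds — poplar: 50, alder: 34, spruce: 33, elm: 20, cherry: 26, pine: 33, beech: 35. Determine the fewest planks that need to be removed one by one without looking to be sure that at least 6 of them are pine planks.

204

In the worst case for collecting pine planks, every non-pine plank comes out first.
There are 50 + 34 + 33 + 20 + 26 + 35 = 198 non-pine planks altogether.
After those, each further plank must be pine, so 198 + 6 = 204 draws guarantee 6 pine planks.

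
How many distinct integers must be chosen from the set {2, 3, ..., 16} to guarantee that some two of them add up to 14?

Group the elements by complementary pair {x, 14−x}: {2,12}, {3,11}, {4,10}, …, giving 5 two-element pairs, the single value 7 (it cannot pair with itself since the integers are distinct), and 4 integers whose partner 14−x falls outside [2,16].
Treating each of those 10 groups as a pigeonhole, one can pick one integer per group — 10 integers — with no two summing to 14.
The 11th integer lands in an occupied pair, forcing a sum of 14.

11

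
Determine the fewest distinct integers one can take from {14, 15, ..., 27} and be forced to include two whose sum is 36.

11

Two chosen integers sum to 36 exactly when both halves of some pair {x, 36−x} with 14 ≤ x ≤ 36−x ≤ 22 are chosen — 4 such pairs.
The remaining 6 elements (those with no distinct partner in range) can never complete a 36-sum, so the worst case takes all of them and one from each pair: 6 + 4 = 10.
By the pigeonhole principle, the 11th integer has to be the second member of some pair, so 10 + 1 = 11.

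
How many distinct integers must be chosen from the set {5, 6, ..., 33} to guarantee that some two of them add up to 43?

Two chosen integers sum to 43 exactly when both halves of some pair {x, 43−x} with 10 ≤ x ≤ 43−x ≤ 33 are chosen — 12 such pairs.
The remaining 5 elements (those with no distinct partner in range) can never complete a 43-sum, so the worst case takes all of them and one from each pair: 5 + 12 = 17.
The 18th integer has to be the second member of some pair, so 17 + 1 = 18.

18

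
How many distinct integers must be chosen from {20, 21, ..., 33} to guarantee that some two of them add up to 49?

10

A set avoiding the sum 49 can contain at most one of each pair {x, 49−x}, plus the 4 elements whose complement lies outside the range.
The integers 25, …, 33 (9 of them) are such a set: any two sum to at least 25+26 = 51 > 49.
By the pigeonhole principle, any 10th integer completes one of the 5 pairs, so 10 choices force a sum of 49.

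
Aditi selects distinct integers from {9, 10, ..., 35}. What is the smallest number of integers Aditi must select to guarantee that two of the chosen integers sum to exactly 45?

Two chosen integers sum to 45 exactly when both halves of some pair {x, 45−x} with 10 ≤ x ≤ 45−x ≤ 35 are chosen — 13 such pairs.
The remaining 1 element (those with no distinct partner in range) can never complete a 45-sum, so the worst case takes all of them and one from each pair: 1 + 13 = 14.
Pigeonhole: the 15th integer has to be the second member of some pair, so 14 + 1 = 15.

15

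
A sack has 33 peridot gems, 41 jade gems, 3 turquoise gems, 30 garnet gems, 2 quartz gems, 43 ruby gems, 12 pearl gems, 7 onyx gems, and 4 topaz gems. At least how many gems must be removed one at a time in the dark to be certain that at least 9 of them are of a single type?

57

By pigeonhole, the 9 types are the holes; the gems drawn are the pigeons.
To avoid 9 of any one type, the worst case takes at most 8 of each type, or every gem of a type that has fewer than 8.
That gives 8 + 8 + 3 + 8 + 2 + 8 + 8 + 7 + 4 = 56 gems with no type reaching 9.
The next gem forces some type to 9, so 56 + 1 = 57.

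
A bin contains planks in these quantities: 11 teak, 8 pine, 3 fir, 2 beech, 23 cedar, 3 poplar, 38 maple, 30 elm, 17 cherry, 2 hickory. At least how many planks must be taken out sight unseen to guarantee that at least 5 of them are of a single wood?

An adversary could hand out at most 4 planks per wood (4 woods run out sooner): 4 + 4 + 3 + 2 + 4 + 3 + 4 + 4 + 4 + 2 = 34 planks and still no wood has 5.
Pigeonhole: one more plank lands in a wood already at 4, so 35 draws are enough and 34 are not.

35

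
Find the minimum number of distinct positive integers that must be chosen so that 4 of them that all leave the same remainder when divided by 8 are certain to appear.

Pigeonhole: the 8 residue classes mod 8 are the pigeonholes.
With 24 integers one could put 3 in each residue class and have no class reach 4.
The 25th integer pushes some class to 4, so 8·3 + 1 = 25.

25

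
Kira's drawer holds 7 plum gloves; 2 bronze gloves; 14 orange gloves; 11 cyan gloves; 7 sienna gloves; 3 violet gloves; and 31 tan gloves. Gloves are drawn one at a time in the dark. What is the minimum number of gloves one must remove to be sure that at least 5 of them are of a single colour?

26

An adversary could hand out at most 4 gloves per colour (bronze, violet run out sooner): 4 + 2 + 4 + 4 + 4 + 3 + 4 = 25 gloves and still no colour has 5.
Pigeonhole: one more glove lands in a colour already at 4, so 26 draws are enough and 25 are not.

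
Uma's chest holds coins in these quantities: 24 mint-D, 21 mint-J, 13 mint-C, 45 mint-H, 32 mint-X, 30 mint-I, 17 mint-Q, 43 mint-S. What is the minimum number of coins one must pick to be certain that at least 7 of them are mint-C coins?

In the worst case for collecting mint-C coins, every non-mint-C coin comes out first.
There are 24 + 21 + 45 + 32 + 30 + 17 + 43 = 212 non-mint-C coins altogether.
After those, each further coin must be mint-C, so 212 + 7 = 219 draws guarantee 7 mint-C coins.

219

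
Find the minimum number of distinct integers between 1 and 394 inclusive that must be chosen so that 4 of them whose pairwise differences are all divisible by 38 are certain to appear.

Integers whose pairwise differences are multiples of 38 are exactly those sharing a remainder mod 38. The 38 residue classes mod 38 are the pigeonholes.
With 114 integers one could put 3 in each residue class and have no class reach 4.
The 115th integer pushes some class to 4, so 38·3 + 1 = 115.

115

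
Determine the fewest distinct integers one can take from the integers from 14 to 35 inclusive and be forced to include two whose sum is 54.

15

Two chosen integers sum to 54 exactly when both halves of some pair {x, 54−x} with 19 ≤ x ≤ 54−x ≤ 35 are chosen — 8 such pairs.
The remaining 6 elements (those with no distinct partner in range) can never complete a 54-sum, so the worst case takes all of them and one from each pair: 6 + 8 = 14.
By pigeonhole, the 15th integer has to be the second member of some pair, so 14 + 1 = 15.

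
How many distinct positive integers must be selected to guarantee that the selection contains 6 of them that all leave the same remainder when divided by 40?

By pigeonhole, the 40 residue classes mod 40 are the pigeonholes.
With 200 integers one could put 5 in each residue class and have no class reach 6.
The 201st integer pushes some class to 6, so 40·5 + 1 = 201.

201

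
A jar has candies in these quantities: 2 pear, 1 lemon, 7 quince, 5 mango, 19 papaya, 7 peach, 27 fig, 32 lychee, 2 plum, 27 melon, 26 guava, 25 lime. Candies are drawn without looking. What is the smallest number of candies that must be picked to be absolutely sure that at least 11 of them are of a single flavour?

An adversary could hand out at most 10 candies per flavour (6 flavours run out sooner): 2 + 1 + 7 + 5 + 10 + 7 + 10 + 10 + 2 + 10 + 10 + 10 = 84 candies and still no flavour has 11.
Pigeonhole: one more candy lands in a flavour already at 10, so 85 draws are enough and 84 are not.

85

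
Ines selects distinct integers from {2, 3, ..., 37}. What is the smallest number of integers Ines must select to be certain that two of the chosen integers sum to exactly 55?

27

Two chosen integers sum to 55 exactly when both halves of some pair {x, 55−x} with 18 ≤ x ≤ 55−x ≤ 37 are chosen — 10 such pairs.
The remaining 16 elements (those with no distinct partner in range) can never complete a 55-sum, so the worst case takes all of them and one from each pair: 16 + 10 = 26.
Pigeonhole: the 27th integer has to be the second member of some pair, so 26 + 1 = 27.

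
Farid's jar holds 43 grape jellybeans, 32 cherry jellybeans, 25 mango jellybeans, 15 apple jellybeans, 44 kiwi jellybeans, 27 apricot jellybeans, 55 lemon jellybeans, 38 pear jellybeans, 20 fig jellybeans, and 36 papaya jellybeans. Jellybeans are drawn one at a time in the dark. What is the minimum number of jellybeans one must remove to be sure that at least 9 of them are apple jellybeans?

329

In the worst case for collecting apple jellybeans, every non-apple jellybean comes out first.
There are 43 + 32 + 25 + 44 + 27 + 55 + 38 + 20 + 36 = 320 non-apple jellybeans altogether.
After those, each further jellybean must be apple, so 320 + 9 = 329 draws guarantee 9 apple jellybeans.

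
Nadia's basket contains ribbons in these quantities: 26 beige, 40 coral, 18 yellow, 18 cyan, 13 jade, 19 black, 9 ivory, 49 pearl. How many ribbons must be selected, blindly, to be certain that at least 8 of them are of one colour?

By pigeonhole, put each drawn ribbon into a box by colour. The largest draw with every box below 8 takes min(count, 7) from each colour.
Σ min(cᵢ, 7) = 7 + 7 + 7 + 7 + 7 + 7 + 7 + 7 = 56.
Draw number 56 + 1 = 57 must push one box to 8.

57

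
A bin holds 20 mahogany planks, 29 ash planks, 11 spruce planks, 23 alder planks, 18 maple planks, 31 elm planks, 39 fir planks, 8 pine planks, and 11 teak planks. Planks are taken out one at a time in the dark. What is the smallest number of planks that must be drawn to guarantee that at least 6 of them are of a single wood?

46

Pigeonhole: put each drawn plank into a box by wood. The largest draw with every box below 6 takes min(count, 5) from each wood.
Σ min(cᵢ, 5) = 5 + 5 + 5 + 5 + 5 + 5 + 5 + 5 + 5 = 45.
Draw number 45 + 1 = 46 must push one box to 6.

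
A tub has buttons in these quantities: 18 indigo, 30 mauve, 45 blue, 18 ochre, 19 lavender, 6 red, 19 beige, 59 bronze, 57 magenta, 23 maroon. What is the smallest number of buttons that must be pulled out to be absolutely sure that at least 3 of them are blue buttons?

In the worst case for collecting blue buttons, every non-blue button comes out first.
There are 18 + 30 + 18 + 19 + 6 + 19 + 59 + 57 + 23 = 249 non-blue buttons altogether.
After those, each further button must be blue, so 249 + 3 = 252 draws guarantee 3 blue buttons.

252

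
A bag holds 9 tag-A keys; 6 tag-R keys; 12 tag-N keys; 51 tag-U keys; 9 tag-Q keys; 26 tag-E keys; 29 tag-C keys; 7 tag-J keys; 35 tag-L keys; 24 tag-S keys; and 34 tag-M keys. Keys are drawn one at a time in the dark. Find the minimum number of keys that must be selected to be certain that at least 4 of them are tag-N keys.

234

In the worst case for collecting tag-N keys, every non-tag-N key comes out first.
There are 9 + 6 + 51 + 9 + 26 + 29 + 7 + 35 + 24 + 34 = 230 non-tag-N keys altogether.
After those, each further key must be tag-N, so 230 + 4 = 234 draws guarantee 4 tag-N keys.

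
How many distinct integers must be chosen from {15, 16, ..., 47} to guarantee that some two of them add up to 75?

Group the elements by complementary pair {x, 75−x}: {28,47}, {29,46}, {30,45}, …, giving 10 two-element pairs and 13 integers whose partner 75−x falls outside [15,47].
Treating each of those 23 groups as a pigeonhole, one can pick one integer per group — 23 integers — with no two summing to 75.
The 24th integer lands in an occupied pair, forcing a sum of 75.

24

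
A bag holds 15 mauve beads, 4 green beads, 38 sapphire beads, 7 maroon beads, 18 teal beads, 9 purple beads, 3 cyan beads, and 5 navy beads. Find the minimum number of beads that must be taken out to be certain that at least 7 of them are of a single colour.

The 8 colours are the holes; the beads drawn are the pigeons.
To avoid 7 of any one colour, the worst case takes at most 6 of each colour, or every bead of a colour that has fewer than 6.
That gives 6 + 4 + 6 + 6 + 6 + 6 + 3 + 5 = 42 beads with no colour reaching 7.
The next bead forces some colour to 7, so 42 + 1 = 43.

43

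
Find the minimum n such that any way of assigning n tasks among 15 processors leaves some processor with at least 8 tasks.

With 105 tasks one could put exactly 7 in each of the 15 processors, and no processor would reach 8.
One more task must land in a processor that already has 7, giving it 8.
So 15 × 7 + 1 = 106 tasks are required.

106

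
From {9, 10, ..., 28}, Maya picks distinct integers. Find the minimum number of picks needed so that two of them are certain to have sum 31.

14

Group the elements by complementary pair {x, 31−x}: {9,22}, {10,21}, {11,20}, …, giving 7 two-element pairs and 6 integers whose partner 31−x falls outside [9,28].
By pigeonhole, treating each of those 13 groups as a pigeonhole, one can pick one integer per group — 13 integers — with no two summing to 31.
The 14th integer lands in an occupied pair, forcing a sum of 31.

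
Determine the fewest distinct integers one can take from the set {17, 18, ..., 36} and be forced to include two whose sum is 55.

12

Two chosen integers sum to 55 exactly when both halves of some pair {x, 55−x} with 19 ≤ x ≤ 55−x ≤ 36 are chosen — 9 such pairs.
The remaining 2 elements (those with no distinct partner in range) can never complete a 55-sum, so the worst case takes all of them and one from each pair: 2 + 9 = 11.
The 12th integer has to be the second member of some pair, so 11 + 1 = 12.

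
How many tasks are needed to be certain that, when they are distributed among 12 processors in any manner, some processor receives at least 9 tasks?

With 96 tasks one could put exactly 8 in each of the 12 processors, and no processor would reach 9.
One more task must land in a processor that already has 8, giving it 9.
So 12 × 8 + 1 = 97 tasks are required.

97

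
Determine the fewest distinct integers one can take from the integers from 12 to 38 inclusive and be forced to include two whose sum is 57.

Two chosen integers sum to 57 exactly when both halves of some pair {x, 57−x} with 19 ≤ x ≤ 57−x ≤ 38 are chosen — 10 such pairs.
The remaining 7 elements (those with no distinct partner in range) can never complete a 57-sum, so the worst case takes all of them and one from each pair: 7 + 10 = 17.
By the pigeonhole principle, the 18th integer has to be the second member of some pair, so 17 + 1 = 18.

18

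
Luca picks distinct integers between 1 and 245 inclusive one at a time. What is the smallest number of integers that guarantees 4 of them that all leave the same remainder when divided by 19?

58

By the pigeonhole principle, the 19 residue classes mod 19 are the pigeonholes.
With 57 integers one could put 3 in each residue class and have no class reach 4.
The 58th integer pushes some class to 4, so 19·3 + 1 = 58.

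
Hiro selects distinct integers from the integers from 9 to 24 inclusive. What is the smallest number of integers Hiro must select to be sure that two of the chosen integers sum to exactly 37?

11

Two chosen integers sum to 37 exactly when both halves of some pair {x, 37−x} with 13 ≤ x ≤ 37−x ≤ 24 are chosen — 6 such pairs.
The remaining 4 elements (those with no distinct partner in range) can never complete a 37-sum, so the worst case takes all of them and one from each pair: 4 + 6 = 10.
The 11th integer has to be the second member of some pair, so 10 + 1 = 11.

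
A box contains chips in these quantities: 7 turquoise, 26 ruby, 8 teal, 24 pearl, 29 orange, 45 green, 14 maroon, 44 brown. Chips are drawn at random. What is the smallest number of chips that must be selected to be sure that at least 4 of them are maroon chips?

187

In the worst case for collecting maroon chips, every non-maroon chip comes out first.
There are 7 + 26 + 8 + 24 + 29 + 45 + 44 = 183 non-maroon chips altogether.
After those, each further chip must be maroon, so 183 + 4 = 187 draws guarantee 4 maroon chips.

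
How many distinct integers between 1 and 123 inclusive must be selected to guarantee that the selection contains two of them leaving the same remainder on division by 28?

29

The 28 residue classes mod 28 are the pigeonholes.
With 28 integers one could put 1 in each residue class and have no class reach 2.
The 29th integer pushes some class to 2, so 28·1 + 1 = 29.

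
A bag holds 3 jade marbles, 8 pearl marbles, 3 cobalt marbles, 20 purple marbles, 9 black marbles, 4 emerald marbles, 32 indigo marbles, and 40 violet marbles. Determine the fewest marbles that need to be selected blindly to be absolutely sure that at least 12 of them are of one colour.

61

The 8 colours are the holes; the marbles drawn are the pigeons.
To avoid 12 of any one colour, the worst case takes at most 11 of each colour, or every marble of a colour that has fewer than 11.
That gives 3 + 8 + 3 + 11 + 9 + 4 + 11 + 11 = 60 marbles with no colour reaching 12.
The next marble forces some colour to 12, so 60 + 1 = 61.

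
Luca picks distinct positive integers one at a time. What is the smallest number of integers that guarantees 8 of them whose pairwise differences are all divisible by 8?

57

Integers whose pairwise differences are multiples of 8 are exactly those sharing a remainder mod 8. The 8 residue classes mod 8 are the pigeonholes.
With 56 integers one could put 7 in each residue class and have no class reach 8.
The 57th integer pushes some class to 8, so 8·7 + 1 = 57.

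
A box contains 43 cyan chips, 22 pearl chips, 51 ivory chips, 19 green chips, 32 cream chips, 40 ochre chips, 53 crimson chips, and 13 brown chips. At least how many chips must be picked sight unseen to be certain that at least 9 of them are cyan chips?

In the worst case for collecting cyan chips, every non-cyan chip comes out first.
There are 22 + 51 + 19 + 32 + 40 + 53 + 13 = 230 non-cyan chips altogether.
After those, each further chip must be cyan, so 230 + 9 = 239 draws guarantee 9 cyan chips.

239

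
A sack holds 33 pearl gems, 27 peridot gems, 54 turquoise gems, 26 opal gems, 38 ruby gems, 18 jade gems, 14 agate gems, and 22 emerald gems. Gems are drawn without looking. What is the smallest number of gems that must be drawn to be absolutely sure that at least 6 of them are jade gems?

220

In the worst case for collecting jade gems, every non-jade gem comes out first.
There are 33 + 27 + 54 + 26 + 38 + 14 + 22 = 214 non-jade gems altogether.
After those, each further gem must be jade, so 214 + 6 = 220 draws guarantee 6 jade gems.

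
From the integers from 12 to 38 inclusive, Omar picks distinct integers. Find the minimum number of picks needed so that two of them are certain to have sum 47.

Two chosen integers sum to 47 exactly when both halves of some pair {x, 47−x} with 12 ≤ x ≤ 47−x ≤ 35 are chosen — 12 such pairs.
The remaining 3 elements (those with no distinct partner in range) can never complete a 47-sum, so the worst case takes all of them and one from each pair: 3 + 12 = 15.
By the pigeonhole principle, the 16th integer has to be the second member of some pair, so 15 + 1 = 16.

16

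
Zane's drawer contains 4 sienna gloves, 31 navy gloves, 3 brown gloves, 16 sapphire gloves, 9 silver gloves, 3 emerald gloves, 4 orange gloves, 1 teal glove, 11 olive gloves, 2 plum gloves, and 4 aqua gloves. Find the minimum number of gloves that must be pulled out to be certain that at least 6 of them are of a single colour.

By the pigeonhole principle, the 11 colours are the holes; the gloves drawn are the pigeons.
To avoid 6 of any one colour, the worst case takes at most 5 of each colour, or every glove of a colour that has fewer than 5.
That gives 4 + 5 + 3 + 5 + 5 + 3 + 4 + 1 + 5 + 2 + 4 = 41 gloves with no colour reaching 6.
The next glove forces some colour to 6, so 41 + 1 = 42.

42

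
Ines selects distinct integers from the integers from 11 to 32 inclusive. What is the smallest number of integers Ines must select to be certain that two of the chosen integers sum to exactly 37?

A set avoiding the sum 37 can contain at most one of each pair {x, 37−x}, plus the 6 elements whose complement lies outside the range.
The integers 19, …, 32 (14 of them) are such a set: any two sum to at least 19+20 = 39 > 37.
Any 15th integer completes one of the 8 pairs, so 15 choices force a sum of 37.

15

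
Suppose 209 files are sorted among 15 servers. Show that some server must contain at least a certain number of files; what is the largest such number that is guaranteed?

Pigeonhole: the 15 servers are the holes and the 209 files are the pigeons.
If every server held at most 13 files, the total would be at most 15 × 13 = 195, which is less than 209.
So some server holds at least ⌈209/15⌉ = 14 files.

14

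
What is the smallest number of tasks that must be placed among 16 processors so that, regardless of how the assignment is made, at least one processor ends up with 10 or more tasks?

With 144 tasks one could put exactly 9 in each of the 16 processors, and no processor would reach 10.
Pigeonhole: one more task must land in a processor that already has 9, giving it 10.
So 16 × 9 + 1 = 145 tasks are required.

145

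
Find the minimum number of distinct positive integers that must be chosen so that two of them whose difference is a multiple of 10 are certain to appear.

Integers whose pairwise differences are multiples of 10 are exactly those sharing a remainder mod 10. The 10 residue classes mod 10 are the pigeonholes.
With 10 integers one could put 1 in each residue class and have no class reach 2.
The 11th integer pushes some class to 2, so 10·1 + 1 = 11.

11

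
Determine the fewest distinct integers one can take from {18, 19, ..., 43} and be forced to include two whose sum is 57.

16

Group the elements by complementary pair {x, 57−x}: {18,39}, {19,38}, {20,37}, …, giving 11 two-element pairs and 4 integers whose partner 57−x falls outside [18,43].
By the pigeonhole principle, treating each of those 15 groups as a pigeonhole, one can pick one integer per group — 15 integers — with no two summing to 57.
The 16th integer lands in an occupied pair, forcing a sum of 57.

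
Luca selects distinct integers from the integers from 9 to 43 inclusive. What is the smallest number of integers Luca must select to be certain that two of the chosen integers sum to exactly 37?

Group the elements by complementary pair {x, 37−x}: {9,28}, {10,27}, {11,26}, …, giving 10 two-element pairs and 15 integers whose partner 37−x falls outside [9,43].
Treating each of those 25 groups as a pigeonhole, one can pick one integer per group — 25 integers — with no two summing to 37.
The 26th integer lands in an occupied pair, forcing a sum of 37.

26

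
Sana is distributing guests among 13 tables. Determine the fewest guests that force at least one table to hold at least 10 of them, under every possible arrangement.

118

With 117 guests one could put exactly 9 in each of the 13 tables, and no table would reach 10.
One more guest must land in a table that already has 9, giving it 10.
So 13 × 9 + 1 = 118 guests are required.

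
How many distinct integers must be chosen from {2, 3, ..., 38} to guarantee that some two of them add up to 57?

28

Two chosen integers sum to 57 exactly when both halves of some pair {x, 57−x} with 19 ≤ x ≤ 57−x ≤ 38 are chosen — 10 such pairs.
The remaining 17 elements (those with no distinct partner in range) can never complete a 57-sum, so the worst case takes all of them and one from each pair: 17 + 10 = 27.
Pigeonhole: the 28th integer has to be the second member of some pair, so 27 + 1 = 28.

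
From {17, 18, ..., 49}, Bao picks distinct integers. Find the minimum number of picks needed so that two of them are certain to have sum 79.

Group the elements by complementary pair {x, 79−x}: {30,49}, {31,48}, {32,47}, …, giving 10 two-element pairs and 13 integers whose partner 79−x falls outside [17,49].
Treating each of those 23 groups as a pigeonhole, one can pick one integer per group — 23 integers — with no two summing to 79.
The 24th integer lands in an occupied pair, forcing a sum of 79.

24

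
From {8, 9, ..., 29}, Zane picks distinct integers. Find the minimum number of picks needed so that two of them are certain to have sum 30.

Group the elements by complementary pair {x, 30−x}: {8,22}, {9,21}, {10,20}, …, giving 7 two-element pairs, the single value 15 (it cannot pair with itself since the integers are distinct), and 7 integers whose partner 30−x falls outside [8,29].
By the pigeonhole principle, treating each of those 15 groups as a pigeonhole, one can pick one integer per group — 15 integers — with no two summing to 30.
The 16th integer lands in an occupied pair, forcing a sum of 30.

16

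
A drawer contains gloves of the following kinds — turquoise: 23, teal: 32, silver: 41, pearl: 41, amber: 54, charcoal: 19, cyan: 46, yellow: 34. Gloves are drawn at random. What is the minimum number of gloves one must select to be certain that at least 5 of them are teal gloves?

In the worst case for collecting teal gloves, every non-teal glove comes out first.
There are 23 + 41 + 41 + 54 + 19 + 46 + 34 = 258 non-teal gloves altogether.
After those, each further glove must be teal, so 258 + 5 = 263 draws guarantee 5 teal gloves.

263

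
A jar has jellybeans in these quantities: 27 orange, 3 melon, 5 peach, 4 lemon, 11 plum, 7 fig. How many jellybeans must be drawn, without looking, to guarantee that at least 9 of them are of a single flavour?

Pigeonhole: the 6 flavours are the holes; the jellybeans drawn are the pigeons.
To avoid 9 of any one flavour, the worst case takes at most 8 of each flavour, or every jellybean of a flavour that has fewer than 8.
That gives 8 + 3 + 5 + 4 + 8 + 7 = 35 jellybeans with no flavour reaching 9.
The next jellybean forces some flavour to 9, so 35 + 1 = 36.

36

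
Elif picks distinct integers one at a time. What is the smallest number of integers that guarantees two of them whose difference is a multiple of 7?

Integers whose pairwise differences are multiples of 7 are exactly those sharing a remainder mod 7. Pigeonhole: the 7 residue classes mod 7 are the pigeonholes.
With 7 integers one could put 1 in each residue class and have no class reach 2.
The 8th integer pushes some class to 2, so 7·1 + 1 = 8.

8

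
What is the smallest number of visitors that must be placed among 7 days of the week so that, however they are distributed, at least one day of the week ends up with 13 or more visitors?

With 84 visitors one could put exactly 12 in each of the 7 days of the week, and no day of the week would reach 13.
By the pigeonhole principle, one more visitor must land in a day of the week that already has 12, giving it 13.
So 7 × 12 + 1 = 85 visitors are required.

85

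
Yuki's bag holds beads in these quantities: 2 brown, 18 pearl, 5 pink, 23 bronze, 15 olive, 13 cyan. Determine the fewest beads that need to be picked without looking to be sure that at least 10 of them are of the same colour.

44

By the pigeonhole principle, the 6 colours are the holes; the beads drawn are the pigeons.
To avoid 10 of any one colour, the worst case takes at most 9 of each colour, or every bead of a colour that has fewer than 9.
That gives 2 + 9 + 5 + 9 + 9 + 9 = 43 beads with no colour reaching 10.
The next bead forces some colour to 10, so 43 + 1 = 44.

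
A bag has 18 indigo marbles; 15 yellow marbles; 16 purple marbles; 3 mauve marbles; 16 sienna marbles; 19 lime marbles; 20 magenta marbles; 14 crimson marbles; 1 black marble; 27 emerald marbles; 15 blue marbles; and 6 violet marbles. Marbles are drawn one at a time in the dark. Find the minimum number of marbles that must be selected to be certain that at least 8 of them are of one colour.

74

An adversary could hand out at most 7 marbles per colour (mauve, black, violet run out sooner): 7 + 7 + 7 + 3 + 7 + 7 + 7 + 7 + 1 + 7 + 7 + 6 = 73 marbles and still no colour has 8.
By the pigeonhole principle, one more marble lands in a colour already at 7, so 74 draws are enough and 73 are not.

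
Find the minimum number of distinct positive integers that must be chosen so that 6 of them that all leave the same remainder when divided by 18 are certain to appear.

Pigeonhole: the 18 residue classes mod 18 are the pigeonholes.
With 90 integers one could put 5 in each residue class and have no class reach 6.
The 91st integer pushes some class to 6, so 18·5 + 1 = 91.

91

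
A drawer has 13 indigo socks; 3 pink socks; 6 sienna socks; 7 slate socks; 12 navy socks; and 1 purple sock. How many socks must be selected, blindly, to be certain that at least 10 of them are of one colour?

36

By pigeonhole, the 6 colours are the holes; the socks drawn are the pigeons.
To avoid 10 of any one colour, the worst case takes at most 9 of each colour, or every sock of a colour that has fewer than 9.
That gives 9 + 3 + 6 + 7 + 9 + 1 = 35 socks with no colour reaching 10.
The next sock forces some colour to 10, so 35 + 1 = 36.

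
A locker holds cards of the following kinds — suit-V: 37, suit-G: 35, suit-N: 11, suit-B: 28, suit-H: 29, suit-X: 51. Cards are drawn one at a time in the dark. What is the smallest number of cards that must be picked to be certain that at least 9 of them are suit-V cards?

163

In the worst case for collecting suit-V cards, every non-suit-V card comes out first.
There are 35 + 11 + 28 + 29 + 51 = 154 non-suit-V cards altogether.
After those, each further card must be suit-V, so 154 + 9 = 163 draws guarantee 9 suit-V cards.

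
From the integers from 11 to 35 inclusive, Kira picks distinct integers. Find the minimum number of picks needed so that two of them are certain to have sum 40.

Two chosen integers sum to 40 exactly when both halves of some pair {x, 40−x} with 11 ≤ x ≤ 40−x ≤ 29 are chosen — 9 such pairs.
The remaining 7 elements (those with no distinct partner in range) can never complete a 40-sum, so the worst case takes all of them and one from each pair: 7 + 9 = 16.
The 17th integer has to be the second member of some pair, so 16 + 1 = 17.

17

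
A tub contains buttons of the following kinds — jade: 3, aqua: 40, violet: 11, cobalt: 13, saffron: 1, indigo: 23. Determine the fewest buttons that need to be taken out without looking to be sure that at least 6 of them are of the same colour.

25

Pigeonhole: the 6 colours are the holes; the buttons drawn are the pigeons.
To avoid 6 of any one colour, the worst case takes at most 5 of each colour, or every button of a colour that has fewer than 5.
That gives 3 + 5 + 5 + 5 + 1 + 5 = 24 buttons with no colour reaching 6.
The next button forces some colour to 6, so 24 + 1 = 25.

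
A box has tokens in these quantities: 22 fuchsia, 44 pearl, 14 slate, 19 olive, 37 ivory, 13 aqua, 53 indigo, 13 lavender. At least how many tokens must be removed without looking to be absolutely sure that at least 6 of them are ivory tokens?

In the worst case for collecting ivory tokens, every non-ivory token comes out first.
There are 22 + 44 + 14 + 19 + 13 + 53 + 13 = 178 non-ivory tokens altogether.
After those, each further token must be ivory, so 178 + 6 = 184 draws guarantee 6 ivory tokens.

184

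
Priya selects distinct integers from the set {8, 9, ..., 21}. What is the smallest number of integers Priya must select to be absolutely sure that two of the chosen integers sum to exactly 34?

Two chosen integers sum to 34 exactly when both halves of some pair {x, 34−x} with 13 ≤ x ≤ 34−x ≤ 21 are chosen — 4 such pairs.
The remaining 6 elements (those with no distinct partner in range) can never complete a 34-sum, so the worst case takes all of them and one from each pair: 6 + 4 = 10.
By the pigeonhole principle, the 11th integer has to be the second member of some pair, so 10 + 1 = 11.

11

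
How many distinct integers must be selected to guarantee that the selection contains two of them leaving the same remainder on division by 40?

41

The 40 residue classes mod 40 are the pigeonholes.
With 40 integers one could put 1 in each residue class and have no class reach 2.
The 41st integer pushes some class to 2, so 40·1 + 1 = 41.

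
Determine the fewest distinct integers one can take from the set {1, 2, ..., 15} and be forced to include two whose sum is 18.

10

Group the elements by complementary pair {x, 18−x}: {3,15}, {4,14}, {5,13}, …, giving 6 two-element pairs, the single value 9 (it cannot pair with itself since the integers are distinct), and 2 integers whose partner 18−x falls outside [1,15].
By pigeonhole, treating each of those 9 groups as a pigeonhole, one can pick one integer per group — 9 integers — with no two summing to 18.
The 10th integer lands in an occupied pair, forcing a sum of 18.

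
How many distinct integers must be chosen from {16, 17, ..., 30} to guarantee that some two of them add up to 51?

Group the elements by complementary pair {x, 51−x}: {21,30}, {22,29}, {23,28}, …, giving 5 two-element pairs and 5 integers whose partner 51−x falls outside [16,30].
Treating each of those 10 groups as a pigeonhole, one can pick one integer per group — 10 integers — with no two summing to 51.
The 11th integer lands in an occupied pair, forcing a sum of 51.

11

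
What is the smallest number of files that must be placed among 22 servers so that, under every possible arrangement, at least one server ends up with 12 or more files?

With 242 files one could put exactly 11 in each of the 22 servers, and no server would reach 12.
By pigeonhole, one more file must land in a server that already has 11, giving it 12.
So 22 × 11 + 1 = 243 files are required.

243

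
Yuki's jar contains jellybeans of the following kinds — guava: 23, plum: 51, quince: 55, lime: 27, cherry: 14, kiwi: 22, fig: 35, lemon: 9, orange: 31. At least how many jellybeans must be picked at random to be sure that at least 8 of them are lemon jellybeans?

266

In the worst case for collecting lemon jellybeans, every non-lemon jellybean comes out first.
There are 23 + 51 + 55 + 27 + 14 + 22 + 35 + 31 = 258 non-lemon jellybeans altogether.
After those, each further jellybean must be lemon, so 258 + 8 = 266 draws guarantee 8 lemon jellybeans.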